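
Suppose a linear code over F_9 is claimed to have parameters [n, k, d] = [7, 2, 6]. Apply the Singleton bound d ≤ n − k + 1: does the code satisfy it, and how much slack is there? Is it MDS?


Singleton RHS = n − k + 1 = 6, slack = 0, bound satisfied, MDS.

Singleton bound: d ≤ n − k + 1.
Here n = 7, k = 2, so n − k + 1 = 6.
Given d = 6, check d ≤ 6: YES.
Slack = (n − k + 1) − d = 0.
The code is MDS (slack = 0).
Description: the claimed parameters are [7, 2, 6]_9; such a code would be MDS (meets Singleton bound).


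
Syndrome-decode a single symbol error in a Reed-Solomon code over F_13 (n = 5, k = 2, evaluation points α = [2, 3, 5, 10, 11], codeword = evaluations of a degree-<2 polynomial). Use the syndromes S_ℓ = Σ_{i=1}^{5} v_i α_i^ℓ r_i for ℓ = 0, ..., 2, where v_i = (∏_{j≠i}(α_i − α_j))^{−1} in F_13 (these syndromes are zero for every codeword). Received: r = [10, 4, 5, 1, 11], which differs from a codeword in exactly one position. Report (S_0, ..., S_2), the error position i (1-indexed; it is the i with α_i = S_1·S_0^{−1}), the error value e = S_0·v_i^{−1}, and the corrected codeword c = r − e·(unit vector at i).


S = (1, 11, 4), error at position 5, error magnitude e = 3, c = [10, 4, 5, 1, 8].

Step 1: column multipliers v_i = (∏_{j≠i}(α_i − α_j))^{−1} mod 13.
  i = 1 (α = 2): (2−3)(2−5)(2−10)(2−11) = (−1)·(−3)·(−8)·(−9) = 216 ≡ 8, so v_1 = 8^{−1} = 5 (mod 13).
  i = 2 (α = 3): (3−2)(3−5)(3−10)(3−11) = 1·(−2)·(−7)·(−8) = −112 ≡ 5, so v_2 = 5^{−1} = 8 (mod 13).
  i = 3 (α = 5): (5−2)(5−3)(5−10)(5−11) = 3·2·(−5)·(−6) = 180 ≡ 11, so v_3 = 11^{−1} = 6 (mod 13).
  i = 4 (α = 10): (10−2)(10−3)(10−5)(10−11) = 8·7·5·(−1) = −280 ≡ 6, so v_4 = 6^{−1} = 11 (mod 13).
  i = 5 (α = 11): (11−2)(11−3)(11−5)(11−10) = 9·8·6·1 = 432 ≡ 3, so v_5 = 3^{−1} = 9 (mod 13).
  v = [5, 8, 6, 11, 9].
Step 2: syndromes of r = [10, 4, 5, 1, 11] (all sums mod 13).
  S_0 = Σ v_i r_i = 5·10 + 8·4 + 6·5 + 11·1 + 9·11 = 222 ≡ 1.
  S_1 = Σ v_i α_i r_i = 5·2·10 + 8·3·4 + 6·5·5 + 11·10·1 + 9·11·11 = 1545 ≡ 11.
  α_i^2 mod 13 = [4, 9, 12, 9, 4].
  S_2 = Σ v_i α_i^2 r_i = 5·4·10 + 8·9·4 + 6·12·5 + 11·9·1 + 9·4·11 = 1343 ≡ 4.
  S = (1, 11, 4) ≠ 0, so r is not a codeword (an error is present).
Step 3: locate the error. For a single error e at position i, S_ℓ = v_i·e·α_i^ℓ, so α_err = S_1/S_0.
  S_0^{−1} = 1^{−1} = 1 (mod 13), so α_err = 11·1 = 11 ≡ 11 = α_5. Error position i = 5.
  Consistency check: S_2/S_1 = 4·6 = 24 ≡ 11 = α_err ✓ (single-error assumption holds).
Step 4: error magnitude e = S_0/v_5 = S_0·∏_{j≠5}(α_5 − α_j) = 1·3 = 3 ≡ 3 (mod 13).
Step 5: correct position 5: c_5 = r_5 − e = 11 − 3 ≡ 8 (mod 13). Hence c = [10, 4, 5, 1, 8].
  Check: interpolating c through the α_i gives m(x) = 9 + 7·x (degree < 2) with m(α_i) = c_i for every i, so c is indeed a codeword.


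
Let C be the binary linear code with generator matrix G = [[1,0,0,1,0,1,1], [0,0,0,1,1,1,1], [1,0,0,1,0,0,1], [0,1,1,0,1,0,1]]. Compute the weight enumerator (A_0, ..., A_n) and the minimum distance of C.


Weight distribution: A_0 = 1, A_1 = 1, A_2 = 1, A_3 = 4, A_4 = 5, A_5 = 3, A_6 = 1. Minimum distance d = 1.

Enumerate all 2^4 = 16 messages m ∈ F_2^4.
For each, compute codeword c = mG in F_2^7, then tally its weight.
  m = 0000 → c = 0000000, weight = 0.
  m = 1000 → c = 1001011, weight = 4.
  m = 0100 → c = 0001111, weight = 4.
  m = 1100 → c = 1000100, weight = 2.
  m = 0010 → c = 1001001, weight = 3.
  m = 1010 → c = 0000010, weight = 1.
  m = 0110 → c = 1000110, weight = 3.
  m = 1110 → c = 0001101, weight = 3.
  m = 0001 → c = 0110101, weight = 4.
  m = 1001 → c = 1111110, weight = 6.
  m = 0101 → c = 0111010, weight = 4.
  m = 1101 → c = 1110001, weight = 4.
  m = 0011 → c = 1111100, weight = 5.
  m = 1011 → c = 0110111, weight = 5.
  m = 0111 → c = 1110011, weight = 5.
  m = 1111 → c = 0111000, weight = 3.
Tally weights:
  weight 0: 1 codewords.
  weight 1: 1 codewords.
  weight 2: 1 codewords.
  weight 3: 4 codewords.
  weight 4: 5 codewords.
  weight 5: 3 codewords.
  weight 6: 1 codewords.
Minimum distance d = smallest w > 0 with A_w > 0 = 1.
Sanity: Σ A_w = 16 = 2^4 = 16 ✓.


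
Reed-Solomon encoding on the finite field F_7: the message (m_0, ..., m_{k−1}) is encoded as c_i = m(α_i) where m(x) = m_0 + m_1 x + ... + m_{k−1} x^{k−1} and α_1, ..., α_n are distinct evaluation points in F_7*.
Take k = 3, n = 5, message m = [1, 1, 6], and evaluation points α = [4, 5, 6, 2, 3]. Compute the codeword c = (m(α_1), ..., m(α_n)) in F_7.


c = [3, 2, 6, 6, 2]

Message polynomial: m(x) = 1 + 1·x + 6·x^2 (mod 7).
For each evaluation point α_i, compute m(α_i) mod 7:
  α_1 = 4: Horner steps 6 → 4 → 3, so m(4) = 3.
  α_2 = 5: Horner steps 6 → 3 → 2, so m(5) = 2.
  α_3 = 6: Horner steps 6 → 2 → 6, so m(6) = 6.
  α_4 = 2: Horner steps 6 → 6 → 6, so m(2) = 6.
  α_5 = 3: Horner steps 6 → 5 → 2, so m(3) = 2.
Codeword c = [3, 2, 6, 6, 2] ∈ F_7^5.


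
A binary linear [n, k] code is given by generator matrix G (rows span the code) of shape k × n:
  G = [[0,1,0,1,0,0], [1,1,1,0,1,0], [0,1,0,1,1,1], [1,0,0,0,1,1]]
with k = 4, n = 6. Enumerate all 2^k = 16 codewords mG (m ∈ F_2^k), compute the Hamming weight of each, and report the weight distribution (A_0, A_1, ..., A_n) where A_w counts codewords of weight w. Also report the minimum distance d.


Weight distribution: A_0 = 1, A_1 = 1, A_2 = 2, A_3 = 6, A_4 = 5, A_5 = 1. Minimum distance d = 1.

Enumerate all 2^4 = 16 messages m ∈ F_2^4.
For each, compute codeword c = mG in F_2^6, then tally its weight.
  m = 0000 → c = 000000, weight = 0.
  m = 1000 → c = 010100, weight = 2.
  m = 0100 → c = 111010, weight = 4.
  m = 1100 → c = 101110, weight = 4.
  m = 0010 → c = 010111, weight = 4.
  m = 1010 → c = 000011, weight = 2.
  m = 0110 → c = 101101, weight = 4.
  m = 1110 → c = 111001, weight = 4.
  m = 0001 → c = 100011, weight = 3.
  m = 1001 → c = 110111, weight = 5.
  m = 0101 → c = 011001, weight = 3.
  m = 1101 → c = 001101, weight = 3.
  m = 0011 → c = 110100, weight = 3.
  m = 1011 → c = 100000, weight = 1.
  m = 0111 → c = 001110, weight = 3.
  m = 1111 → c = 011010, weight = 3.
Tally weights:
  weight 0: 1 codewords.
  weight 1: 1 codewords.
  weight 2: 2 codewords.
  weight 3: 6 codewords.
  weight 4: 5 codewords.
  weight 5: 1 codewords.
Minimum distance d = smallest w > 0 with A_w > 0 = 1.
Sanity: Σ A_w = 16 = 2^4 = 16 ✓.


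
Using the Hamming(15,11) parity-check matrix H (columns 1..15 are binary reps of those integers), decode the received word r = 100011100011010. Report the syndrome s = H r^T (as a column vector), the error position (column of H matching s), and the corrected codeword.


s = (1, 1, 0, 0)^T, error position = 12, corrected codeword c = 100011100010010

Compute s = H r^T mod 2 one row at a time:
  s_1 = 0 + 0 + 0 + 1 + 1 + 0 + 1 + 0 = 3 ≡ 1 (mod 2).
  s_2 = 0 + 1 + 1 + 1 + 1 + 0 + 1 + 0 = 5 ≡ 1 (mod 2).
  s_3 = 0 + 0 + 1 + 1 + 0 + 1 + 1 + 0 = 4 ≡ 0 (mod 2).
  s_4 = 1 + 0 + 1 + 1 + 0 + 1 + 0 + 0 = 4 ≡ 0 (mod 2).
s = (1, 1, 0, 0)^T — this equals column 12 of H (binary 1100), so error is at position 12.
Correct: flip bit 12 of r = 100011100011010 to get c = 100011100010010.


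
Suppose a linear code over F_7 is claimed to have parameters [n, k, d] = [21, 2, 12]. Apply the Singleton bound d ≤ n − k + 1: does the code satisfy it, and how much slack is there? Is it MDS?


Singleton RHS = n − k + 1 = 20, slack = 8, bound satisfied, not MDS.

Singleton bound: d ≤ n − k + 1.
Here n = 21, k = 2, so n − k + 1 = 20.
Given d = 12, check d ≤ 20: YES.
Slack = (n − k + 1) − d = 8.
The code is NOT MDS (slack = 8 > 0).
Description: the claimed parameters are [21, 2, 12]_7; such a code would be non-MDS.


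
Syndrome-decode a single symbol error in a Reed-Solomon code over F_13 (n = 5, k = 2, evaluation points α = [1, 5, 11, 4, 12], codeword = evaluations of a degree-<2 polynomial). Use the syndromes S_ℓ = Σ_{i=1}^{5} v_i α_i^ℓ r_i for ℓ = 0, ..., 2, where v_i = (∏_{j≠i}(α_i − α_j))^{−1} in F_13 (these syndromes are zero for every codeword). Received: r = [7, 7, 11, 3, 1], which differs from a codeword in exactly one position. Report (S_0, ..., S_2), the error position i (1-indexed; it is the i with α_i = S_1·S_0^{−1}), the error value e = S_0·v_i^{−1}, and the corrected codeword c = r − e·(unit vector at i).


S = (12, 8, 1), error at position 2, error magnitude e = 1, c = [7, 6, 11, 3, 1].

Step 1: column multipliers v_i = (∏_{j≠i}(α_i − α_j))^{−1} mod 13.
  i = 1 (α = 1): (1−5)(1−11)(1−4)(1−12) = (−4)·(−10)·(−3)·(−11) = 1320 ≡ 7, so v_1 = 7^{−1} = 2 (mod 13).
  i = 2 (α = 5): (5−1)(5−11)(5−4)(5−12) = 4·(−6)·1·(−7) = 168 ≡ 12, so v_2 = 12^{−1} = 12 (mod 13).
  i = 3 (α = 11): (11−1)(11−5)(11−4)(11−12) = 10·6·7·(−1) = −420 ≡ 9, so v_3 = 9^{−1} = 3 (mod 13).
  i = 4 (α = 4): (4−1)(4−5)(4−11)(4−12) = 3·(−1)·(−7)·(−8) = −168 ≡ 1, so v_4 = 1^{−1} = 1 (mod 13).
  i = 5 (α = 12): (12−1)(12−5)(12−11)(12−4) = 11·7·1·8 = 616 ≡ 5, so v_5 = 5^{−1} = 8 (mod 13).
  v = [2, 12, 3, 1, 8].
Step 2: syndromes of r = [7, 7, 11, 3, 1] (all sums mod 13).
  S_0 = Σ v_i r_i = 2·7 + 12·7 + 3·11 + 1·3 + 8·1 = 142 ≡ 12.
  S_1 = Σ v_i α_i r_i = 2·1·7 + 12·5·7 + 3·11·11 + 1·4·3 + 8·12·1 = 905 ≡ 8.
  α_i^2 mod 13 = [1, 12, 4, 3, 1].
  S_2 = Σ v_i α_i^2 r_i = 2·1·7 + 12·12·7 + 3·4·11 + 1·3·3 + 8·1·1 = 1171 ≡ 1.
  S = (12, 8, 1) ≠ 0, so r is not a codeword (an error is present).
Step 3: locate the error. For a single error e at position i, S_ℓ = v_i·e·α_i^ℓ, so α_err = S_1/S_0.
  S_0^{−1} = 12^{−1} = 12 (mod 13), so α_err = 8·12 = 96 ≡ 5 = α_2. Error position i = 2.
  Consistency check: S_2/S_1 = 1·5 = 5 ≡ 5 = α_err ✓ (single-error assumption holds).
Step 4: error magnitude e = S_0/v_2 = S_0·∏_{j≠2}(α_2 − α_j) = 12·12 = 144 ≡ 1 (mod 13).
Step 5: correct position 2: c_2 = r_2 − e = 7 − 1 ≡ 6 (mod 13). Hence c = [7, 6, 11, 3, 1].
  Check: interpolating c through the α_i gives m(x) = 4 + 3·x (degree < 2) with m(α_i) = c_i for every i, so c is indeed a codeword.


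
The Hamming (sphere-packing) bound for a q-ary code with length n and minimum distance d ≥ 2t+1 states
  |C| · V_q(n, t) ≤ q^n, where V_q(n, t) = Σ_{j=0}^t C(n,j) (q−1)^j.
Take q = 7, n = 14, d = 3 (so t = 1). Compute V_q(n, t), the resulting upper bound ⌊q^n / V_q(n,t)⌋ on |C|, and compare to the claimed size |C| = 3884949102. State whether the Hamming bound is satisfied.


V_q(n, t) = 85, q^n = 678223072849, Hamming bound = 7979094974, |C| = 3884949102 ≤ bound (satisfied).

Step 1: Compute V_q(n, t) = Σ_{j=0}^1 C(n, j) (q−1)^j.
  j = 0: C(14,0)·(6)^0 = 1·1 = 1.
  j = 1: C(14,1)·(6)^1 = 14·6 = 84.
  V_q(n, t) = 1 + 84 = 85.
Step 2: q^n = 7^14 = 678223072849.
Step 3: Hamming bound ⌊q^n / V_q(n,t)⌋ = ⌊678223072849/85⌋ = 7979094974.
Step 4: Compare |C| = 3884949102 to 7979094974: satisfied.
The claimed |C| lies below the Hamming bound.


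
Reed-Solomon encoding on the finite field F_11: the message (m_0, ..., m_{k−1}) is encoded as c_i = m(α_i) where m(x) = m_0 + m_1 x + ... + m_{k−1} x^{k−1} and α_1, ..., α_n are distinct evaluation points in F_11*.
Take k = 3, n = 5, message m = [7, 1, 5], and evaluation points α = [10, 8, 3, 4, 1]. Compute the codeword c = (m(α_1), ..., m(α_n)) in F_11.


c = [0, 5, 0, 3, 2]

Message polynomial: m(x) = 7 + 1·x + 5·x^2 (mod 11).
For each evaluation point α_i, compute m(α_i) mod 11:
  α_1 = 10: Horner steps 5 → 7 → 0, so m(10) = 0.
  α_2 = 8: Horner steps 5 → 8 → 5, so m(8) = 5.
  α_3 = 3: Horner steps 5 → 5 → 0, so m(3) = 0.
  α_4 = 4: Horner steps 5 → 10 → 3, so m(4) = 3.
  α_5 = 1: Horner steps 5 → 6 → 2, so m(1) = 2.
Codeword c = [0, 5, 0, 3, 2] ∈ F_11^5.


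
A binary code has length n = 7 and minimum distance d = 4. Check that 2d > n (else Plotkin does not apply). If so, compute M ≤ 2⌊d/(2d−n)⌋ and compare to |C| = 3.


Plotkin bound M ≤ 8; given |C| = 3 ≤ bound (satisfied).

Check applicability: 2d = 8, n = 7.
2d − n = 1 > 0, so Plotkin applies.
Compute d/(2d−n) = 4/1 ≈ 4.0000.
⌊d/(2d−n)⌋ = 4.
Plotkin bound: M ≤ 2·4 = 8.
Given |C| = 3, check: satisfied.
This |C| is below the Plotkin bound.


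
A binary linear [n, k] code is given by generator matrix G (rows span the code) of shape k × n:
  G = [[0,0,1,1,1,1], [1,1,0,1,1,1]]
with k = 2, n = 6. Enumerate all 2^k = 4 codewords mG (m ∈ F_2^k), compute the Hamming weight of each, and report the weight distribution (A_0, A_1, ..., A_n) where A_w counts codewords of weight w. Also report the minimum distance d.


Weight distribution: A_0 = 1, A_3 = 1, A_4 = 1, A_5 = 1. Minimum distance d = 3.

Enumerate all 2^2 = 4 messages m ∈ F_2^2.
For each, compute codeword c = mG in F_2^6, then tally its weight.
  m = 00 → c = 000000, weight = 0.
  m = 10 → c = 001111, weight = 4.
  m = 01 → c = 110111, weight = 5.
  m = 11 → c = 111000, weight = 3.
Tally weights:
  weight 0: 1 codewords.
  weight 3: 1 codewords.
  weight 4: 1 codewords.
  weight 5: 1 codewords.
Minimum distance d = smallest w > 0 with A_w > 0 = 3.
Sanity: Σ A_w = 4 = 2^2 = 4 ✓.


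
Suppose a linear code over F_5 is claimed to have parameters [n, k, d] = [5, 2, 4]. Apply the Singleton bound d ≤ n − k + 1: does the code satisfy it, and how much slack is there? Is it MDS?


Singleton RHS = n − k + 1 = 4, slack = 0, bound satisfied, MDS.

Singleton bound: d ≤ n − k + 1.
Here n = 5, k = 2, so n − k + 1 = 4.
Given d = 4, check d ≤ 4: YES.
Slack = (n − k + 1) − d = 0.
The code is MDS (slack = 0).
Description: the claimed parameters are [5, 2, 4]_5; such a code would be MDS (meets Singleton bound).


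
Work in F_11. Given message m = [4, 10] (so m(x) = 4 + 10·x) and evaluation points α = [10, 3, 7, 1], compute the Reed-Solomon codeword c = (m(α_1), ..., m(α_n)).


c = [5, 1, 8, 3]

Message polynomial: m(x) = 4 + 10·x (mod 11).
For each evaluation point α_i, compute m(α_i) mod 11:
  α_1 = 10: Horner steps 10 → 5, so m(10) = 5.
  α_2 = 3: Horner steps 10 → 1, so m(3) = 1.
  α_3 = 7: Horner steps 10 → 8, so m(7) = 8.
  α_4 = 1: Horner steps 10 → 3, so m(1) = 3.
Codeword c = [5, 1, 8, 3] ∈ F_11^4.


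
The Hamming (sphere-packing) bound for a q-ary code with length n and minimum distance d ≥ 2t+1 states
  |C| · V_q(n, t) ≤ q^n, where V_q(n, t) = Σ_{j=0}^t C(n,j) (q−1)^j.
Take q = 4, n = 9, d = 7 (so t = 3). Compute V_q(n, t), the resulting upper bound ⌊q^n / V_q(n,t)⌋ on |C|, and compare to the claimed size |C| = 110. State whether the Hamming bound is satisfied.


V_q(n, t) = 2620, q^n = 262144, Hamming bound = 100, |C| = 110 > bound (violated).

Step 1: Compute V_q(n, t) = Σ_{j=0}^3 C(n, j) (q−1)^j.
  j = 0: C(9,0)·(3)^0 = 1·1 = 1.
  j = 1: C(9,1)·(3)^1 = 9·3 = 27.
  j = 2: C(9,2)·(3)^2 = 36·9 = 324.
  j = 3: C(9,3)·(3)^3 = 84·27 = 2268.
  V_q(n, t) = 1 + 27 + 324 + 2268 = 2620.
Step 2: q^n = 4^9 = 262144.
Step 3: Hamming bound ⌊q^n / V_q(n,t)⌋ = ⌊262144/2620⌋ = 100.
Step 4: Compare |C| = 110 to 100: violated.
The claimed |C| lies above the Hamming bound, so no 4-ary code of length 9 with d ≥ 7 can have 110 codewords.


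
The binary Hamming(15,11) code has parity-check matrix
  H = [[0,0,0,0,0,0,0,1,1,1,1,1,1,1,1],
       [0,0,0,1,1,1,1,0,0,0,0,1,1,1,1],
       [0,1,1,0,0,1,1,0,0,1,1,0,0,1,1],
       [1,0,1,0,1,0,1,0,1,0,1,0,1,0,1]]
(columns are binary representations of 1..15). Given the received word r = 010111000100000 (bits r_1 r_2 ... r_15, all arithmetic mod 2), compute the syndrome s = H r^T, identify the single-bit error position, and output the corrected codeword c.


s = (1, 1, 1, 1)^T, error position = 15, corrected codeword c = 010111000100001

Compute s = H r^T mod 2 one row at a time:
  s_1 = 0 + 0 + 1 + 0 + 0 + 0 + 0 + 0 = 1 ≡ 1 (mod 2).
  s_2 = 1 + 1 + 1 + 0 + 0 + 0 + 0 + 0 = 3 ≡ 1 (mod 2).
  s_3 = 1 + 0 + 1 + 0 + 1 + 0 + 0 + 0 = 3 ≡ 1 (mod 2).
  s_4 = 0 + 0 + 1 + 0 + 0 + 0 + 0 + 0 = 1 ≡ 1 (mod 2).
s = (1, 1, 1, 1)^T — this equals column 15 of H (binary 1111), so error is at position 15.
Correct: flip bit 15 of r = 010111000100000 to get c = 010111000100001.


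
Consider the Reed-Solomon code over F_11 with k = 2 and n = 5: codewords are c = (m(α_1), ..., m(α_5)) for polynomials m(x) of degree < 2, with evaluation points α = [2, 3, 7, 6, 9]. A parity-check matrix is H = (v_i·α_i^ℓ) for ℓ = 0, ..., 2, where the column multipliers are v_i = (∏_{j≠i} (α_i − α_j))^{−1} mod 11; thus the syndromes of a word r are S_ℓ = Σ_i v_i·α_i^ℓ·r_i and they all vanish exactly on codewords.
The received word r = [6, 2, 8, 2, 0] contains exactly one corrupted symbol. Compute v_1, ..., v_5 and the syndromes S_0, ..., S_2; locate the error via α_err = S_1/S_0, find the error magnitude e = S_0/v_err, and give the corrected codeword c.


S = (4, 2, 1), error at position 4, error magnitude e = 1, c = [6, 2, 8, 1, 0].

Step 1: column multipliers v_i = (∏_{j≠i}(α_i − α_j))^{−1} mod 11.
  i = 1 (α = 2): (2−3)(2−7)(2−6)(2−9) = (−1)·(−5)·(−4)·(−7) = 140 ≡ 8, so v_1 = 8^{−1} = 7 (mod 11).
  i = 2 (α = 3): (3−2)(3−7)(3−6)(3−9) = 1·(−4)·(−3)·(−6) = −72 ≡ 5, so v_2 = 5^{−1} = 9 (mod 11).
  i = 3 (α = 7): (7−2)(7−3)(7−6)(7−9) = 5·4·1·(−2) = −40 ≡ 4, so v_3 = 4^{−1} = 3 (mod 11).
  i = 4 (α = 6): (6−2)(6−3)(6−7)(6−9) = 4·3·(−1)·(−3) = 36 ≡ 3, so v_4 = 3^{−1} = 4 (mod 11).
  i = 5 (α = 9): (9−2)(9−3)(9−7)(9−6) = 7·6·2·3 = 252 ≡ 10, so v_5 = 10^{−1} = 10 (mod 11).
  v = [7, 9, 3, 4, 10].
Step 2: syndromes of r = [6, 2, 8, 2, 0] (all sums mod 11).
  S_0 = Σ v_i r_i = 7·6 + 9·2 + 3·8 + 4·2 + 10·0 = 92 ≡ 4.
  S_1 = Σ v_i α_i r_i = 7·2·6 + 9·3·2 + 3·7·8 + 4·6·2 + 10·9·0 = 354 ≡ 2.
  α_i^2 mod 11 = [4, 9, 5, 3, 4].
  S_2 = Σ v_i α_i^2 r_i = 7·4·6 + 9·9·2 + 3·5·8 + 4·3·2 + 10·4·0 = 474 ≡ 1.
  S = (4, 2, 1) ≠ 0, so r is not a codeword (an error is present).
Step 3: locate the error. For a single error e at position i, S_ℓ = v_i·e·α_i^ℓ, so α_err = S_1/S_0.
  S_0^{−1} = 4^{−1} = 3 (mod 11), so α_err = 2·3 = 6 ≡ 6 = α_4. Error position i = 4.
  Consistency check: S_2/S_1 = 1·6 = 6 ≡ 6 = α_err ✓ (single-error assumption holds).
Step 4: error magnitude e = S_0/v_4 = S_0·∏_{j≠4}(α_4 − α_j) = 4·3 = 12 ≡ 1 (mod 11).
Step 5: correct position 4: c_4 = r_4 − e = 2 − 1 ≡ 1 (mod 11). Hence c = [6, 2, 8, 1, 0].
  Check: interpolating c through the α_i gives m(x) = 3 + 7·x (degree < 2) with m(α_i) = c_i for every i, so c is indeed a codeword.


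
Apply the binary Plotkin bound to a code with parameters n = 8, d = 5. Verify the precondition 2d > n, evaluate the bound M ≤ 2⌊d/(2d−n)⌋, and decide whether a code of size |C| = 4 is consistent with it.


Plotkin bound M ≤ 4; given |C| = 4 ≤ bound (satisfied).

Check applicability: 2d = 10, n = 8.
2d − n = 2 > 0, so Plotkin applies.
Compute d/(2d−n) = 5/2 ≈ 2.5000.
⌊d/(2d−n)⌋ = 2.
Plotkin bound: M ≤ 2·2 = 4.
Given |C| = 4, check: satisfied.
This |C| is at the Plotkin bound.


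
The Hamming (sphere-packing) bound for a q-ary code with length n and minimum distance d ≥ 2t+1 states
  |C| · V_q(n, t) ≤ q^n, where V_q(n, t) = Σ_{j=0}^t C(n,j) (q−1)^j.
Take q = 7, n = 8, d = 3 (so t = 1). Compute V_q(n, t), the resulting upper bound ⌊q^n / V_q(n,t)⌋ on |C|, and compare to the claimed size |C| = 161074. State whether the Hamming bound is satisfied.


V_q(n, t) = 49, q^n = 5764801, Hamming bound = 117649, |C| = 161074 > bound (violated).

Step 1: Compute V_q(n, t) = Σ_{j=0}^1 C(n, j) (q−1)^j.
  j = 0: C(8,0)·(6)^0 = 1·1 = 1.
  j = 1: C(8,1)·(6)^1 = 8·6 = 48.
  V_q(n, t) = 1 + 48 = 49.
Step 2: q^n = 7^8 = 5764801.
Step 3: Hamming bound ⌊q^n / V_q(n,t)⌋ = ⌊5764801/49⌋ = 117649.
Step 4: Compare |C| = 161074 to 117649: violated.
The claimed |C| lies above the Hamming bound, so no 7-ary code of length 8 with d ≥ 3 can have 161074 codewords.


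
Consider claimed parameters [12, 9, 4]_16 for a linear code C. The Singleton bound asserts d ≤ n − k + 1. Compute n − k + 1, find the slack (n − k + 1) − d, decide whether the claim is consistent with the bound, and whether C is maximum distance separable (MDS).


Singleton RHS = n − k + 1 = 4, slack = 0, bound satisfied, MDS.

Singleton bound: d ≤ n − k + 1.
Here n = 12, k = 9, so n − k + 1 = 4.
Given d = 4, check d ≤ 4: YES.
Slack = (n − k + 1) − d = 0.
The code is MDS (slack = 0).
Description: the claimed parameters are [12, 9, 4]_16; such a code would be MDS (meets Singleton bound).


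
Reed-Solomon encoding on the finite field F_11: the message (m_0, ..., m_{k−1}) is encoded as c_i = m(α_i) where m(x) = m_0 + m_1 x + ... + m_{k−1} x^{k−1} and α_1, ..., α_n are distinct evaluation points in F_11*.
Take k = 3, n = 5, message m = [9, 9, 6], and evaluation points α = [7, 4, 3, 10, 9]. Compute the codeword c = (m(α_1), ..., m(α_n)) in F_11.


c = [3, 9, 2, 6, 4]

Message polynomial: m(x) = 9 + 9·x + 6·x^2 (mod 11).
For each evaluation point α_i, compute m(α_i) mod 11:
  α_1 = 7: Horner steps 6 → 7 → 3, so m(7) = 3.
  α_2 = 4: Horner steps 6 → 0 → 9, so m(4) = 9.
  α_3 = 3: Horner steps 6 → 5 → 2, so m(3) = 2.
  α_4 = 10: Horner steps 6 → 3 → 6, so m(10) = 6.
  α_5 = 9: Horner steps 6 → 8 → 4, so m(9) = 4.
Codeword c = [3, 9, 2, 6, 4] ∈ F_11^5.


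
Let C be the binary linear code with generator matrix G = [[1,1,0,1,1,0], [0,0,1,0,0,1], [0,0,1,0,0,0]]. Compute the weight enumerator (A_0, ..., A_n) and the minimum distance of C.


Weight distribution: A_0 = 1, A_1 = 2, A_2 = 1, A_4 = 1, A_5 = 2, A_6 = 1. Minimum distance d = 1.

Enumerate all 2^3 = 8 messages m ∈ F_2^3.
For each, compute codeword c = mG in F_2^6, then tally its weight.
  m = 000 → c = 000000, weight = 0.
  m = 100 → c = 110110, weight = 4.
  m = 010 → c = 001001, weight = 2.
  m = 110 → c = 111111, weight = 6.
  m = 001 → c = 001000, weight = 1.
  m = 101 → c = 111110, weight = 5.
  m = 011 → c = 000001, weight = 1.
  m = 111 → c = 110111, weight = 5.
Tally weights:
  weight 0: 1 codewords.
  weight 1: 2 codewords.
  weight 2: 1 codewords.
  weight 4: 1 codewords.
  weight 5: 2 codewords.
  weight 6: 1 codewords.
Minimum distance d = smallest w > 0 with A_w > 0 = 1.
Sanity: Σ A_w = 8 = 2^3 = 8 ✓.


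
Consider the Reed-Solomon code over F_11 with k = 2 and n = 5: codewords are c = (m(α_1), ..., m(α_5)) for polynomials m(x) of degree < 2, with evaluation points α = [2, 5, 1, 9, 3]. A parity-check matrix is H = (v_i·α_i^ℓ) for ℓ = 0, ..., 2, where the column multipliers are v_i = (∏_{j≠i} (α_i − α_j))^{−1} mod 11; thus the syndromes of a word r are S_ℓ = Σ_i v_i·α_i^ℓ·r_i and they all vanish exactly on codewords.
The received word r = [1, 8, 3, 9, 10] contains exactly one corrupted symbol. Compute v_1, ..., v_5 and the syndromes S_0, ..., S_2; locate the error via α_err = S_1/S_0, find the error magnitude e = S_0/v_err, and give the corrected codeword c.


S = (8, 7, 2), error at position 2, error magnitude e = 2, c = [1, 6, 3, 9, 10].

Step 1: column multipliers v_i = (∏_{j≠i}(α_i − α_j))^{−1} mod 11.
  i = 1 (α = 2): (2−5)(2−1)(2−9)(2−3) = (−3)·1·(−7)·(−1) = −21 ≡ 1, so v_1 = 1^{−1} = 1 (mod 11).
  i = 2 (α = 5): (5−2)(5−1)(5−9)(5−3) = 3·4·(−4)·2 = −96 ≡ 3, so v_2 = 3^{−1} = 4 (mod 11).
  i = 3 (α = 1): (1−2)(1−5)(1−9)(1−3) = (−1)·(−4)·(−8)·(−2) = 64 ≡ 9, so v_3 = 9^{−1} = 5 (mod 11).
  i = 4 (α = 9): (9−2)(9−5)(9−1)(9−3) = 7·4·8·6 = 1344 ≡ 2, so v_4 = 2^{−1} = 6 (mod 11).
  i = 5 (α = 3): (3−2)(3−5)(3−1)(3−9) = 1·(−2)·2·(−6) = 24 ≡ 2, so v_5 = 2^{−1} = 6 (mod 11).
  v = [1, 4, 5, 6, 6].
Step 2: syndromes of r = [1, 8, 3, 9, 10] (all sums mod 11).
  S_0 = Σ v_i r_i = 1·1 + 4·8 + 5·3 + 6·9 + 6·10 = 162 ≡ 8.
  S_1 = Σ v_i α_i r_i = 1·2·1 + 4·5·8 + 5·1·3 + 6·9·9 + 6·3·10 = 843 ≡ 7.
  α_i^2 mod 11 = [4, 3, 1, 4, 9].
  S_2 = Σ v_i α_i^2 r_i = 1·4·1 + 4·3·8 + 5·1·3 + 6·4·9 + 6·9·10 = 871 ≡ 2.
  S = (8, 7, 2) ≠ 0, so r is not a codeword (an error is present).
Step 3: locate the error. For a single error e at position i, S_ℓ = v_i·e·α_i^ℓ, so α_err = S_1/S_0.
  S_0^{−1} = 8^{−1} = 7 (mod 11), so α_err = 7·7 = 49 ≡ 5 = α_2. Error position i = 2.
  Consistency check: S_2/S_1 = 2·8 = 16 ≡ 5 = α_err ✓ (single-error assumption holds).
Step 4: error magnitude e = S_0/v_2 = S_0·∏_{j≠2}(α_2 − α_j) = 8·3 = 24 ≡ 2 (mod 11).
Step 5: correct position 2: c_2 = r_2 − e = 8 − 2 ≡ 6 (mod 11). Hence c = [1, 6, 3, 9, 10].
  Check: interpolating c through the α_i gives m(x) = 5 + 9·x (degree < 2) with m(α_i) = c_i for every i, so c is indeed a codeword.


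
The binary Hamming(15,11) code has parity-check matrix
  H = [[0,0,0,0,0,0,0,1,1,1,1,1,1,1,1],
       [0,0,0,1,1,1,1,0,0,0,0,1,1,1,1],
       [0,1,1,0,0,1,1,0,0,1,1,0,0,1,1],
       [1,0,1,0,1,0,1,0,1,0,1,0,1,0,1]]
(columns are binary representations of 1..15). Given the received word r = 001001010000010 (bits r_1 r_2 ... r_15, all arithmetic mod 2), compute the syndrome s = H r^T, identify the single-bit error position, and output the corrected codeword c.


s = (0, 0, 1, 1)^T, error position = 3, corrected codeword c = 000001010000010

Compute s = H r^T mod 2 one row at a time:
  s_1 = 1 + 0 + 0 + 0 + 0 + 0 + 1 + 0 = 2 ≡ 0 (mod 2).
  s_2 = 0 + 0 + 1 + 0 + 0 + 0 + 1 + 0 = 2 ≡ 0 (mod 2).
  s_3 = 0 + 1 + 1 + 0 + 0 + 0 + 1 + 0 = 3 ≡ 1 (mod 2).
  s_4 = 0 + 1 + 0 + 0 + 0 + 0 + 0 + 0 = 1 ≡ 1 (mod 2).
s = (0, 0, 1, 1)^T — this equals column 3 of H (binary 0011), so error is at position 3.
Correct: flip bit 3 of r = 001001010000010 to get c = 000001010000010.


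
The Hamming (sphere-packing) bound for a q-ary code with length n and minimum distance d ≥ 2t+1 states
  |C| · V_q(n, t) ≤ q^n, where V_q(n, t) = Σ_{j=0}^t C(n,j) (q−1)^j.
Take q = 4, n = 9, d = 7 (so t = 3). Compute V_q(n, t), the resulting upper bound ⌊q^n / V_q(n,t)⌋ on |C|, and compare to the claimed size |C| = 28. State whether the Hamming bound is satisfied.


V_q(n, t) = 2620, q^n = 262144, Hamming bound = 100, |C| = 28 ≤ bound (satisfied).

Step 1: Compute V_q(n, t) = Σ_{j=0}^3 C(n, j) (q−1)^j.
  j = 0: C(9,0)·(3)^0 = 1·1 = 1.
  j = 1: C(9,1)·(3)^1 = 9·3 = 27.
  j = 2: C(9,2)·(3)^2 = 36·9 = 324.
  j = 3: C(9,3)·(3)^3 = 84·27 = 2268.
  V_q(n, t) = 1 + 27 + 324 + 2268 = 2620.
Step 2: q^n = 4^9 = 262144.
Step 3: Hamming bound ⌊q^n / V_q(n,t)⌋ = ⌊262144/2620⌋ = 100.
Step 4: Compare |C| = 28 to 100: satisfied.
The claimed |C| lies below the Hamming bound.


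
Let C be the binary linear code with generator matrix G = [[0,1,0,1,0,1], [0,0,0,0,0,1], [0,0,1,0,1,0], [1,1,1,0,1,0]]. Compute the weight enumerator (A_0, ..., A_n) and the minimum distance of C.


Weight distribution: A_0 = 1, A_1 = 1, A_2 = 4, A_3 = 4, A_4 = 3, A_5 = 3. Minimum distance d = 1.

Enumerate all 2^4 = 16 messages m ∈ F_2^4.
For each, compute codeword c = mG in F_2^6, then tally its weight.
  m = 0000 → c = 000000, weight = 0.
  m = 1000 → c = 010101, weight = 3.
  m = 0100 → c = 000001, weight = 1.
  m = 1100 → c = 010100, weight = 2.
  m = 0010 → c = 001010, weight = 2.
  m = 1010 → c = 011111, weight = 5.
  m = 0110 → c = 001011, weight = 3.
  m = 1110 → c = 011110, weight = 4.
  m = 0001 → c = 111010, weight = 4.
  m = 1001 → c = 101111, weight = 5.
  m = 0101 → c = 111011, weight = 5.
  m = 1101 → c = 101110, weight = 4.
  m = 0011 → c = 110000, weight = 2.
  m = 1011 → c = 100101, weight = 3.
  m = 0111 → c = 110001, weight = 3.
  m = 1111 → c = 100100, weight = 2.
Tally weights:
  weight 0: 1 codewords.
  weight 1: 1 codewords.
  weight 2: 4 codewords.
  weight 3: 4 codewords.
  weight 4: 3 codewords.
  weight 5: 3 codewords.
Minimum distance d = smallest w > 0 with A_w > 0 = 1.
Sanity: Σ A_w = 16 = 2^4 = 16 ✓.


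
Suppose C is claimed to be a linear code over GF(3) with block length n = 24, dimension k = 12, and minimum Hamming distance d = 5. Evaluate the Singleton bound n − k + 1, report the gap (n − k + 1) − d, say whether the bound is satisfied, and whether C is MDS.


Singleton RHS = n − k + 1 = 13, slack = 8, bound satisfied, not MDS.

Singleton bound: d ≤ n − k + 1.
Here n = 24, k = 12, so n − k + 1 = 13.
Given d = 5, check d ≤ 13: YES.
Slack = (n − k + 1) − d = 8.
The code is NOT MDS (slack = 8 > 0).
Description: the claimed parameters are [24, 12, 5]_3; such a code would be non-MDS.


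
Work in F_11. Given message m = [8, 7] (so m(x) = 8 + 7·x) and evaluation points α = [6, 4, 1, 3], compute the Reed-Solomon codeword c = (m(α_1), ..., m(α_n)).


c = [6, 3, 4, 7]

Message polynomial: m(x) = 8 + 7·x (mod 11).
For each evaluation point α_i, compute m(α_i) mod 11:
  α_1 = 6: Horner steps 7 → 6, so m(6) = 6.
  α_2 = 4: Horner steps 7 → 3, so m(4) = 3.
  α_3 = 1: Horner steps 7 → 4, so m(1) = 4.
  α_4 = 3: Horner steps 7 → 7, so m(3) = 7.
Codeword c = [6, 3, 4, 7] ∈ F_11^4.


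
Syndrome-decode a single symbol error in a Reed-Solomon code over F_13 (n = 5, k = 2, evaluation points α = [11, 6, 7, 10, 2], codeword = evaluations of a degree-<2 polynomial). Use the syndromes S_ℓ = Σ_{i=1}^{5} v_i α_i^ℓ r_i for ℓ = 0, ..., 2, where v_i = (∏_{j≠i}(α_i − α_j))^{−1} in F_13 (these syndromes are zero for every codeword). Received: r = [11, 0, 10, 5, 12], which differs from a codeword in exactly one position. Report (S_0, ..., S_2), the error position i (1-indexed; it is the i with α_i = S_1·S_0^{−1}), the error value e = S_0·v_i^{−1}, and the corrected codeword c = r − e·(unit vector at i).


S = (7, 5, 11), error at position 4, error magnitude e = 4, c = [11, 0, 10, 1, 12].

Step 1: column multipliers v_i = (∏_{j≠i}(α_i − α_j))^{−1} mod 13.
  i = 1 (α = 11): (11−6)(11−7)(11−10)(11−2) = 5·4·1·9 = 180 ≡ 11, so v_1 = 11^{−1} = 6 (mod 13).
  i = 2 (α = 6): (6−11)(6−7)(6−10)(6−2) = (−5)·(−1)·(−4)·4 = −80 ≡ 11, so v_2 = 11^{−1} = 6 (mod 13).
  i = 3 (α = 7): (7−11)(7−6)(7−10)(7−2) = (−4)·1·(−3)·5 = 60 ≡ 8, so v_3 = 8^{−1} = 5 (mod 13).
  i = 4 (α = 10): (10−11)(10−6)(10−7)(10−2) = (−1)·4·3·8 = −96 ≡ 8, so v_4 = 8^{−1} = 5 (mod 13).
  i = 5 (α = 2): (2−11)(2−6)(2−7)(2−10) = (−9)·(−4)·(−5)·(−8) = 1440 ≡ 10, so v_5 = 10^{−1} = 4 (mod 13).
  v = [6, 6, 5, 5, 4].
Step 2: syndromes of r = [11, 0, 10, 5, 12] (all sums mod 13).
  S_0 = Σ v_i r_i = 6·11 + 6·0 + 5·10 + 5·5 + 4·12 = 189 ≡ 7.
  S_1 = Σ v_i α_i r_i = 6·11·11 + 6·6·0 + 5·7·10 + 5·10·5 + 4·2·12 = 1422 ≡ 5.
  α_i^2 mod 13 = [4, 10, 10, 9, 4].
  S_2 = Σ v_i α_i^2 r_i = 6·4·11 + 6·10·0 + 5·10·10 + 5·9·5 + 4·4·12 = 1181 ≡ 11.
  S = (7, 5, 11) ≠ 0, so r is not a codeword (an error is present).
Step 3: locate the error. For a single error e at position i, S_ℓ = v_i·e·α_i^ℓ, so α_err = S_1/S_0.
  S_0^{−1} = 7^{−1} = 2 (mod 13), so α_err = 5·2 = 10 ≡ 10 = α_4. Error position i = 4.
  Consistency check: S_2/S_1 = 11·8 = 88 ≡ 10 = α_err ✓ (single-error assumption holds).
Step 4: error magnitude e = S_0/v_4 = S_0·∏_{j≠4}(α_4 − α_j) = 7·8 = 56 ≡ 4 (mod 13).
Step 5: correct position 4: c_4 = r_4 − e = 5 − 4 ≡ 1 (mod 13). Hence c = [11, 0, 10, 1, 12].
  Check: interpolating c through the α_i gives m(x) = 5 + 10·x (degree < 2) with m(α_i) = c_i for every i, so c is indeed a codeword.


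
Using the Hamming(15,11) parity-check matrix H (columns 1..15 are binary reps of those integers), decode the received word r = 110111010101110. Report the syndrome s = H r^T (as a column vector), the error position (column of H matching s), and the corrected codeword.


s = (1, 0, 0, 1)^T, error position = 9, corrected codeword c = 110111011101110

Compute s = H r^T mod 2 one row at a time:
  s_1 = 1 + 0 + 1 + 0 + 1 + 1 + 1 + 0 = 5 ≡ 1 (mod 2).
  s_2 = 1 + 1 + 1 + 0 + 1 + 1 + 1 + 0 = 6 ≡ 0 (mod 2).
  s_3 = 1 + 0 + 1 + 0 + 1 + 0 + 1 + 0 = 4 ≡ 0 (mod 2).
  s_4 = 1 + 0 + 1 + 0 + 0 + 0 + 1 + 0 = 3 ≡ 1 (mod 2).
s = (1, 0, 0, 1)^T — this equals column 9 of H (binary 1001), so error is at position 9.
Correct: flip bit 9 of r = 110111010101110 to get c = 110111011101110.


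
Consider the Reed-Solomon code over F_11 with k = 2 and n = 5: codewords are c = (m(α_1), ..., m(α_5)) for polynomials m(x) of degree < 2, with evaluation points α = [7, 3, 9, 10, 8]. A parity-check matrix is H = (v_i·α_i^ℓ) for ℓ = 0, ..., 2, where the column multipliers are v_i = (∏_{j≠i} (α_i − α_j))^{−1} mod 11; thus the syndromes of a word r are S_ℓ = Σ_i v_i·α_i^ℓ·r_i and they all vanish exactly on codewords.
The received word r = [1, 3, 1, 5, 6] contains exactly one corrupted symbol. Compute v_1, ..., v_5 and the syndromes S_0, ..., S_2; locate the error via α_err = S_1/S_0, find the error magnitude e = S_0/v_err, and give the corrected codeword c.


S = (10, 2, 7), error at position 3, error magnitude e = 1, c = [1, 3, 0, 5, 6].

Step 1: column multipliers v_i = (∏_{j≠i}(α_i − α_j))^{−1} mod 11.
  i = 1 (α = 7): (7−3)(7−9)(7−10)(7−8) = 4·(−2)·(−3)·(−1) = −24 ≡ 9, so v_1 = 9^{−1} = 5 (mod 11).
  i = 2 (α = 3): (3−7)(3−9)(3−10)(3−8) = (−4)·(−6)·(−7)·(−5) = 840 ≡ 4, so v_2 = 4^{−1} = 3 (mod 11).
  i = 3 (α = 9): (9−7)(9−3)(9−10)(9−8) = 2·6·(−1)·1 = −12 ≡ 10, so v_3 = 10^{−1} = 10 (mod 11).
  i = 4 (α = 10): (10−7)(10−3)(10−9)(10−8) = 3·7·1·2 = 42 ≡ 9, so v_4 = 9^{−1} = 5 (mod 11).
  i = 5 (α = 8): (8−7)(8−3)(8−9)(8−10) = 1·5·(−1)·(−2) = 10 ≡ 10, so v_5 = 10^{−1} = 10 (mod 11).
  v = [5, 3, 10, 5, 10].
Step 2: syndromes of r = [1, 3, 1, 5, 6] (all sums mod 11).
  S_0 = Σ v_i r_i = 5·1 + 3·3 + 10·1 + 5·5 + 10·6 = 109 ≡ 10.
  S_1 = Σ v_i α_i r_i = 5·7·1 + 3·3·3 + 10·9·1 + 5·10·5 + 10·8·6 = 882 ≡ 2.
  α_i^2 mod 11 = [5, 9, 4, 1, 9].
  S_2 = Σ v_i α_i^2 r_i = 5·5·1 + 3·9·3 + 10·4·1 + 5·1·5 + 10·9·6 = 711 ≡ 7.
  S = (10, 2, 7) ≠ 0, so r is not a codeword (an error is present).
Step 3: locate the error. For a single error e at position i, S_ℓ = v_i·e·α_i^ℓ, so α_err = S_1/S_0.
  S_0^{−1} = 10^{−1} = 10 (mod 11), so α_err = 2·10 = 20 ≡ 9 = α_3. Error position i = 3.
  Consistency check: S_2/S_1 = 7·6 = 42 ≡ 9 = α_err ✓ (single-error assumption holds).
Step 4: error magnitude e = S_0/v_3 = S_0·∏_{j≠3}(α_3 − α_j) = 10·10 = 100 ≡ 1 (mod 11).
Step 5: correct position 3: c_3 = r_3 − e = 1 − 1 ≡ 0 (mod 11). Hence c = [1, 3, 0, 5, 6].
  Check: interpolating c through the α_i gives m(x) = 10 + 5·x (degree < 2) with m(α_i) = c_i for every i, so c is indeed a codeword.


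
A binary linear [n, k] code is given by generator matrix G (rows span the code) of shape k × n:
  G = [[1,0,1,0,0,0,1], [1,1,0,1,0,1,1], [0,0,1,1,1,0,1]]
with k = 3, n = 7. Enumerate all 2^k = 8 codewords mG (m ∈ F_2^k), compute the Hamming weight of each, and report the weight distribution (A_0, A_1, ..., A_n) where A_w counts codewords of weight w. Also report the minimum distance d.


Weight distribution: A_0 = 1, A_3 = 2, A_4 = 3, A_5 = 2. Minimum distance d = 3.

Enumerate all 2^3 = 8 messages m ∈ F_2^3.
For each, compute codeword c = mG in F_2^7, then tally its weight.
  m = 000 → c = 0000000, weight = 0.
  m = 100 → c = 1010001, weight = 3.
  m = 010 → c = 1101011, weight = 5.
  m = 110 → c = 0111010, weight = 4.
  m = 001 → c = 0011101, weight = 4.
  m = 101 → c = 1001100, weight = 3.
  m = 011 → c = 1110110, weight = 5.
  m = 111 → c = 0100111, weight = 4.
Tally weights:
  weight 0: 1 codewords.
  weight 3: 2 codewords.
  weight 4: 3 codewords.
  weight 5: 2 codewords.
Minimum distance d = smallest w > 0 with A_w > 0 = 3.
Sanity: Σ A_w = 8 = 2^3 = 8 ✓.


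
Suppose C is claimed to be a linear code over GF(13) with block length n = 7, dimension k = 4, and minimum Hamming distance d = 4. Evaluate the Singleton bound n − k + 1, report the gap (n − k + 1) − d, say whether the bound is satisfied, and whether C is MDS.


Singleton RHS = n − k + 1 = 4, slack = 0, bound satisfied, MDS.

Singleton bound: d ≤ n − k + 1.
Here n = 7, k = 4, so n − k + 1 = 4.
Given d = 4, check d ≤ 4: YES.
Slack = (n − k + 1) − d = 0.
The code is MDS (slack = 0).
Description: the claimed parameters are [7, 4, 4]_13; such a code would be MDS (meets Singleton bound).


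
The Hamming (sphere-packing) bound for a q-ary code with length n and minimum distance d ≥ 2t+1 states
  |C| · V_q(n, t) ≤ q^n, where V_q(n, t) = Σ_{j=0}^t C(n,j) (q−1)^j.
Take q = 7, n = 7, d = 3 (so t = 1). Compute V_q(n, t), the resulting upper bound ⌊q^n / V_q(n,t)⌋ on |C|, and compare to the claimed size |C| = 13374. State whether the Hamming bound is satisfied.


V_q(n, t) = 43, q^n = 823543, Hamming bound = 19152, |C| = 13374 ≤ bound (satisfied).

Step 1: Compute V_q(n, t) = Σ_{j=0}^1 C(n, j) (q−1)^j.
  j = 0: C(7,0)·(6)^0 = 1·1 = 1.
  j = 1: C(7,1)·(6)^1 = 7·6 = 42.
  V_q(n, t) = 1 + 42 = 43.
Step 2: q^n = 7^7 = 823543.
Step 3: Hamming bound ⌊q^n / V_q(n,t)⌋ = ⌊823543/43⌋ = 19152.
Step 4: Compare |C| = 13374 to 19152: satisfied.
The claimed |C| lies below the Hamming bound.


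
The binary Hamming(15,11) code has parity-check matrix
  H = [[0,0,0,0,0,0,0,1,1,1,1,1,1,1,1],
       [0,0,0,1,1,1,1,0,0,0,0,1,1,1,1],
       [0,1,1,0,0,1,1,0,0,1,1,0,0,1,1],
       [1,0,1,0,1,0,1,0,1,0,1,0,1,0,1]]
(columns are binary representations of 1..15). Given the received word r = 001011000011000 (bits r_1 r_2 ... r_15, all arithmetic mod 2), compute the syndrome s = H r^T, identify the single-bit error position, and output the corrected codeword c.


s = (0, 1, 1, 1)^T, error position = 7, corrected codeword c = 001011100011000

Compute s = H r^T mod 2 one row at a time:
  s_1 = 0 + 0 + 0 + 1 + 1 + 0 + 0 + 0 = 2 ≡ 0 (mod 2).
  s_2 = 0 + 1 + 1 + 0 + 1 + 0 + 0 + 0 = 3 ≡ 1 (mod 2).
  s_3 = 0 + 1 + 1 + 0 + 0 + 1 + 0 + 0 = 3 ≡ 1 (mod 2).
  s_4 = 0 + 1 + 1 + 0 + 0 + 1 + 0 + 0 = 3 ≡ 1 (mod 2).
s = (0, 1, 1, 1)^T — this equals column 7 of H (binary 0111), so error is at position 7.
Correct: flip bit 7 of r = 001011000011000 to get c = 001011100011000.


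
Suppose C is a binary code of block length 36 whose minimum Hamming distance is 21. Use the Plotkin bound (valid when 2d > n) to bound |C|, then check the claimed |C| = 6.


Plotkin bound M ≤ 6; given |C| = 6 ≤ bound (satisfied).

Check applicability: 2d = 42, n = 36.
2d − n = 6 > 0, so Plotkin applies.
Compute d/(2d−n) = 21/6 ≈ 3.5000.
⌊d/(2d−n)⌋ = 3.
Plotkin bound: M ≤ 2·3 = 6.
Given |C| = 6, check: satisfied.
This |C| is at the Plotkin bound.


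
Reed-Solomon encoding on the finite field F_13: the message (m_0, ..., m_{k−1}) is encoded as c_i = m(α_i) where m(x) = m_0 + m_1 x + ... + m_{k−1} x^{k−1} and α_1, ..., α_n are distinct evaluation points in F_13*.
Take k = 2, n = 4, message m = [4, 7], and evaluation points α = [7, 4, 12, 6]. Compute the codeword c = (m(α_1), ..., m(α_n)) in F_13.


c = [1, 6, 10, 7]

Message polynomial: m(x) = 4 + 7·x (mod 13).
For each evaluation point α_i, compute m(α_i) mod 13:
  α_1 = 7: Horner steps 7 → 1, so m(7) = 1.
  α_2 = 4: Horner steps 7 → 6, so m(4) = 6.
  α_3 = 12: Horner steps 7 → 10, so m(12) = 10.
  α_4 = 6: Horner steps 7 → 7, so m(6) = 7.
Codeword c = [1, 6, 10, 7] ∈ F_13^4.


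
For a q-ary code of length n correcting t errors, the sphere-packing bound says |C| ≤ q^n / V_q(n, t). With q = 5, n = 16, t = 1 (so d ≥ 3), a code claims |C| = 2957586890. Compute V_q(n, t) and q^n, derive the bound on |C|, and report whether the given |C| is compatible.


V_q(n, t) = 65, q^n = 152587890625, Hamming bound = 2347506009, |C| = 2957586890 > bound (violated).

Step 1: Compute V_q(n, t) = Σ_{j=0}^1 C(n, j) (q−1)^j.
  j = 0: C(16,0)·(4)^0 = 1·1 = 1.
  j = 1: C(16,1)·(4)^1 = 16·4 = 64.
  V_q(n, t) = 1 + 64 = 65.
Step 2: q^n = 5^16 = 152587890625.
Step 3: Hamming bound ⌊q^n / V_q(n,t)⌋ = ⌊152587890625/65⌋ = 2347506009.
Step 4: Compare |C| = 2957586890 to 2347506009: violated.
The claimed |C| lies above the Hamming bound, so no 5-ary code of length 16 with d ≥ 3 can have 2957586890 codewords.
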